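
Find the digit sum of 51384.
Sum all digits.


5 + 1 + 3 + 8 + 4 = 21


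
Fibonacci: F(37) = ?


Sequence: 1, 1, 2, 3, 5, 8, 13, 21, 34, 55, 89, 144, 233, 377, 610, 987, 1597, 2584, 4181, 6765, 10946, 17711, 28657, 46368, 75025, 121393, 196418, 317811, 514229, 832040, 1346269, 2178309, 3524578, 5702887, 9227465, 14930352, 24157817
F(37) = 24157817


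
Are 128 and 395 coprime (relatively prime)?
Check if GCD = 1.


Euclidean algorithm:
395 = 3 * 128 + 11
128 = 11 * 11 + 7
11 = 1 * 7 + 4
7 = 1 * 4 + 3
4 = 1 * 3 + 1
3 = 3 * 1 + 0
GCD(128, 395) = 1

Yes, coprime (GCD = 1)


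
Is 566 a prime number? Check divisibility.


566 / 2 = 283 (exact division)
566 is NOT prime.

No, 566 is not prime


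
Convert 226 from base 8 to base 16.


226 (base 8) = 150 (decimal)
150 (decimal) = 96 (base 16)


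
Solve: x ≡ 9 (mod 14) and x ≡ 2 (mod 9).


M = 14*9 = 126
M1 = M/14 = 9, M2 = M/9 = 14
M1^(-1) mod 14 = 11, M2^(-1) mod 9 = 2
x = 9*9*11 + 2*14*2 = 947
947 mod 126 = 65
Check: 65 mod 14 = 9 ✓, 65 mod 9 = 2 ✓

x ≡ 65 (mod 126)


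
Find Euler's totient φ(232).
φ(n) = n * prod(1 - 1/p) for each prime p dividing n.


232 = 2^3 × 29
Prime factors: 2, 29
φ(232) = 232 × (1-1/2) × (1-1/29)
= 232 × 1/2 × 28/29 = 112

φ(232) = 112


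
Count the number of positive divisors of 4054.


4054 = 2^1 × 2027^1
d(4054) = (1+1) × (1+1) = 4

4 divisors


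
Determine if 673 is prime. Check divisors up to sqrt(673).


Check divisors up to sqrt(673) = 25.9422
No divisors found.
673 is prime.

Yes, 673 is prime


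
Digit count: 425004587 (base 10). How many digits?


425004587 has 9 digits in base 10
floor(log10(425004587)) + 1 = floor(8.6284) + 1 = 9

9 digits (base 10)


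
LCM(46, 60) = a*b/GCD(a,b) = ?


GCD(46, 60) = 2
LCM = 46*60/2 = 2760/2 = 1380

LCM = 1380


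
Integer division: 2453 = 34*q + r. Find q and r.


2453 = 34 * 72 + 5
Check: 2448 + 5 = 2453

q = 72, r = 5


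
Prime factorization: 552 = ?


552 / 2 = 276
276 / 2 = 138
138 / 2 = 69
69 / 3 = 23
23 / 23 = 1
552 = 2^3 × 3 × 23


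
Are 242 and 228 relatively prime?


Euclidean algorithm:
242 = 1 * 228 + 14
228 = 16 * 14 + 4
14 = 3 * 4 + 2
4 = 2 * 2 + 0
GCD(242, 228) = 2

No, not coprime (GCD = 2)


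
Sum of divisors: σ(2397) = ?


Divisors of 2397: 1, 3, 17, 47, 51, 141, 799, 2397
Sum = 1 + 3 + 17 + 47 + 51 + 141 + 799 + 2397 = 3456

σ(2397) = 3456


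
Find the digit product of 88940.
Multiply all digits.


8 × 8 × 9 × 4 × 0 = 0


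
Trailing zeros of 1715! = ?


floor(1715/5) = 343
floor(1715/25) = 68
floor(1715/125) = 13
floor(1715/625) = 2
Total = 426

426 trailing zeros


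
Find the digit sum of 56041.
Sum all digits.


5 + 6 + 0 + 4 + 1 = 16


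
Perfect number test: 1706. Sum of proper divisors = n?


Proper divisors of 1706: 1, 2, 853
Sum = 1 + 2 + 853 = 856

No, 1706 is not perfect (856 ≠ 1706)


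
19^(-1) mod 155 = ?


Use the extended Euclidean algorithm on (155, 19); each row r = 155*s + 19*t:
r=155, s=1, t=0
r=19, s=0, t=1
q=8: r=3, s=1, t=-8   [155*(1) + 19*(-8) = 3]
q=6: r=1, s=-6, t=49   [155*(-6) + 19*(49) = 1]
q=3: r=0, s=19, t=-155   [155*(19) + 19*(-155) = 0]
GCD = 1 with t = 49, so 19*(49) ≡ 1 (mod 155)
Inverse = 49 mod 155 = 49
Check: 19 * 49 = 931 ≡ 1 (mod 155)

19^(-1) ≡ 49 (mod 155)


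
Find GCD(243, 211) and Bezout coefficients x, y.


Tabular extended Euclidean (each row: r = 243*s + 211*t):
r=243, s=1, t=0
r=211, s=0, t=1
q=1: r=32, s=1, t=-1   [243*(1) + 211*(-1) = 32]
q=6: r=19, s=-6, t=7   [243*(-6) + 211*(7) = 19]
q=1: r=13, s=7, t=-8   [243*(7) + 211*(-8) = 13]
q=1: r=6, s=-13, t=15   [243*(-13) + 211*(15) = 6]
q=2: r=1, s=33, t=-38   [243*(33) + 211*(-38) = 1]
q=6: r=0, s=-211, t=243   [243*(-211) + 211*(243) = 0]
GCD = 1; from the row with r=1: x=33, y=-38
Check: 243*(33) + 211*(-38) = 8019 - 8018 = 1

GCD = 1, x = 33, y = -38


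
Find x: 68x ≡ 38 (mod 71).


GCD(68, 71) = 1, unique solution
a^(-1) mod 71 = 47
x = 47 * 38 mod 71 = 11

x ≡ 11 (mod 71)


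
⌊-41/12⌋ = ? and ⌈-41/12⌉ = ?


-41/12 = -3.4167
floor = -4
ceil = -3

floor = -4, ceil = -3


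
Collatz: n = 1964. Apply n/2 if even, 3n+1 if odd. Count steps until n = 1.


1964 → 982 → 491 → 1474 → 737 → 2212 → 1106 → 553 → 1660 → 830 → 415 → 1246 → 623 → 1870 → 935 → 2806 → 1403 → 4210 → 2105 → 6316 → 3158 → 1579 → 4738 → 2369 → 7108 → 3554 → 1777 → 5332 → 2666 → 1333 → 4000 → 2000 → 1000 → 500 → 250 → 125 → 376 → 188 → 94 → 47 → 142 → 71 → 214 → 107 → 322 → 161 → 484 → 242 → 121 → 364 → 182 → 91 → 274 → 137 → 412 → 206 → 103 → 310 → 155 → 466 → 233 → 700 → 350 → 175 → 526 → 263 → 790 → 395 → 1186 → 593 → 1780 → 890 → 445 → 1336 → 668 → 334 → 167 → 502 → 251 → 754 → 377 → 1132 → 566 → 283 → 850 → 425 → 1276 → 638 → 319 → 958 → 479 → 1438 → 719 → 2158 → 1079 → 3238 → 1619 → 4858 → 2429 → 7288 → 3644 → 1822 → 911 → 2734 → 1367 → 4102 → 2051 → 6154 → 3077 → 9232 → 4616 → 2308 → 1154 → 577 → 1732 → 866 → 433 → 1300 → 650 → 325 → 976 → 488 → 244 → 122 → 61 → 184 → 92 → 46 → 23 → 70 → 35 → 106 → 53 → 160 → 80 → 40 → 20 → 10 → 5 → 16 → 8 → 4 → 2 → 1
Total steps = 143

143 steps


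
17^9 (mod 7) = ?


17^1 mod 7 = 3
17^2 mod 7 = 2
17^3 mod 7 = 6
17^4 mod 7 = 4
17^5 mod 7 = 5
17^6 mod 7 = 1
17^7 mod 7 = 3
17^8 mod 7 = 2
17^9 mod 7 = 6


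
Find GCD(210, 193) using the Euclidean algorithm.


210 = 1 * 193 + 17
193 = 11 * 17 + 6
17 = 2 * 6 + 5
6 = 1 * 5 + 1
5 = 5 * 1 + 0
GCD = 1


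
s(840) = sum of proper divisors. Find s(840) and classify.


Proper divisors: 1, 2, 3, 4, 5, 6, 7, 8, 10, 12, 14, 15, 20, 21, 24, 28, 30, 35, 40, 42, 56, 60, 70, 84, 105, 120, 140, 168, 210, 280, 420
Sum = 1 + 2 + 3 + 4 + 5 + 6 + 7 + 8 + 10 + 12 + 14 + 15 + 20 + 21 + 24 + 28 + 30 + 35 + 40 + 42 + 56 + 60 + 70 + 84 + 105 + 120 + 140 + 168 + 210 + 280 + 420 = 2040
2040 > 840 → abundant

s(840) = 2040 (abundant)


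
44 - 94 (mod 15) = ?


44 - 94 = -50
-50 mod 15 = 10


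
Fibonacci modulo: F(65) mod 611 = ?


F(k) mod 611 for k=1..65:
1, 1, 2, 3, 5, 8, 13, 21, 34, 55, 89, 144, 233, 377, 610, 376, 375, 140, 515, 44, 559, 603, 551, 543, 483, 415, 287, 91, 378, 469, 236, 94, 330, 424, 143, 567, 99, 55, 154, 209, 363, 572, 324, 285, 609, 283, 281, 564, 234, 187, 421, 608, 418, 415, 222, 26, 248, 274, 522, 185, 96, 281, 377, 47, 424
F(65) mod 611 = 424


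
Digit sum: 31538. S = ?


3 + 1 + 5 + 3 + 8 = 20


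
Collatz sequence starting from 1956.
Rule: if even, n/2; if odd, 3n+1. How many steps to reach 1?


1956 → 978 → 489 → 1468 → 734 → 367 → 1102 → 551 → 1654 → 827 → 2482 → 1241 → 3724 → 1862 → 931 → 2794 → 1397 → 4192 → 2096 → 1048 → 524 → 262 → 131 → 394 → 197 → 592 → 296 → 148 → 74 → 37 → 112 → 56 → 28 → 14 → 7 → 22 → 11 → 34 → 17 → 52 → 26 → 13 → 40 → 20 → 10 → 5 → 16 → 8 → 4 → 2 → 1
Total steps = 50

50 steps


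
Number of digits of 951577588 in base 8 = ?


951577588 in base 8 = 7055765764
Number of digits = 10

10 digits (base 8)


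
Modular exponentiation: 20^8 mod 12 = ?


20^1 mod 12 = 8
20^2 mod 12 = 4
20^3 mod 12 = 8
20^4 mod 12 = 4
20^5 mod 12 = 8
20^6 mod 12 = 4
20^7 mod 12 = 8
20^8 mod 12 = 4


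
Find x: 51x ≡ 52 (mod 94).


GCD(51, 94) = 1, unique solution
a^(-1) mod 94 = 59
x = 59 * 52 mod 94 = 60

x ≡ 60 (mod 94)


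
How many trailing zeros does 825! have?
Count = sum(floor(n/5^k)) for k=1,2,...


floor(825/5) = 165
floor(825/25) = 33
floor(825/125) = 6
floor(825/625) = 1
Total = 205

205 trailing zeros


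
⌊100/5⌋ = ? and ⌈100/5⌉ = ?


100/5 = 20.0000
floor = 20
ceil = 20

floor = 20, ceil = 20


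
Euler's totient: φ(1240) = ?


1240 = 2^3 × 5 × 31
Prime factors: 2, 5, 31
φ(1240) = 1240 × (1-1/2) × (1-1/5) × (1-1/31)
= 1240 × 1/2 × 4/5 × 30/31 = 480

φ(1240) = 480


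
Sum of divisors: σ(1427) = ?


Divisors of 1427: 1, 1427
Sum = 1 + 1427 = 1428

σ(1427) = 1428


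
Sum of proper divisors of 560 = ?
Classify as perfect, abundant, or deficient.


Proper divisors: 1, 2, 4, 5, 7, 8, 10, 14, 16, 20, 28, 35, 40, 56, 70, 80, 112, 140, 280
Sum = 1 + 2 + 4 + 5 + 7 + 8 + 10 + 14 + 16 + 20 + 28 + 35 + 40 + 56 + 70 + 80 + 112 + 140 + 280 = 928
928 > 560 → abundant

s(560) = 928 (abundant)


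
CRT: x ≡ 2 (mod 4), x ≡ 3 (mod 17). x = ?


M = 4*17 = 68
M1 = M/4 = 17, M2 = M/17 = 4
M1^(-1) mod 4 = 1, M2^(-1) mod 17 = 13
x = 2*17*1 + 3*4*13 = 190
190 mod 68 = 54
Check: 54 mod 4 = 2 ✓, 54 mod 17 = 3 ✓

x ≡ 54 (mod 68)


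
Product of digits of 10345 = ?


1 × 0 × 3 × 4 × 5 = 0


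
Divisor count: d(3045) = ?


3045 = 3^1 × 5^1 × 7^1 × 29^1
d(3045) = (1+1) × (1+1) × (1+1) × (1+1) = 16

16 divisors


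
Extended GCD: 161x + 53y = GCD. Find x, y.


Tabular extended Euclidean (each row: r = 161*s + 53*t):
r=161, s=1, t=0
r=53, s=0, t=1
q=3: r=2, s=1, t=-3   [161*(1) + 53*(-3) = 2]
q=26: r=1, s=-26, t=79   [161*(-26) + 53*(79) = 1]
q=2: r=0, s=53, t=-161   [161*(53) + 53*(-161) = 0]
GCD = 1; from the row with r=1: x=-26, y=79
Check: 161*(-26) + 53*(79) = -4186 + 4187 = 1

GCD = 1, x = -26, y = 79


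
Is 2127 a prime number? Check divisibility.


2127 / 3 = 709 (exact division)
2127 is NOT prime.

No, 2127 is not prime


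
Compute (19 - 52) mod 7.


19 - 52 = -33
-33 mod 7 = 2


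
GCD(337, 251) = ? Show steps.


337 = 1 * 251 + 86
251 = 2 * 86 + 79
86 = 1 * 79 + 7
79 = 11 * 7 + 2
7 = 3 * 2 + 1
2 = 2 * 1 + 0
GCD = 1


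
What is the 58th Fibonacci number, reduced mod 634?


F(k) mod 634 for k=1..58:
1, 1, 2, 3, 5, 8, 13, 21, 34, 55, 89, 144, 233, 377, 610, 353, 329, 48, 377, 425, 168, 593, 127, 86, 213, 299, 512, 177, 55, 232, 287, 519, 172, 57, 229, 286, 515, 167, 48, 215, 263, 478, 107, 585, 58, 9, 67, 76, 143, 219, 362, 581, 309, 256, 565, 187, 118, 305
F(58) mod 634 = 305


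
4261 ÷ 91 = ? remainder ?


4261 = 91 * 46 + 75
Check: 4186 + 75 = 4261

q = 46, r = 75


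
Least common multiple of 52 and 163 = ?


GCD(52, 163) = 1
LCM = 52*163/1 = 8476/1 = 8476

LCM = 8476


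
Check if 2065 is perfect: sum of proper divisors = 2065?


Proper divisors of 2065: 1, 5, 7, 35, 59, 295, 413
Sum = 1 + 5 + 7 + 35 + 59 + 295 + 413 = 815

No, 2065 is not perfect (815 ≠ 2065)


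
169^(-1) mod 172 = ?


Use the extended Euclidean algorithm on (172, 169); each row r = 172*s + 169*t:
r=172, s=1, t=0
r=169, s=0, t=1
q=1: r=3, s=1, t=-1   [172*(1) + 169*(-1) = 3]
q=56: r=1, s=-56, t=57   [172*(-56) + 169*(57) = 1]
q=3: r=0, s=169, t=-172   [172*(169) + 169*(-172) = 0]
GCD = 1 with t = 57, so 169*(57) ≡ 1 (mod 172)
Inverse = 57 mod 172 = 57
Check: 169 * 57 = 9633 ≡ 1 (mod 172)

169^(-1) ≡ 57 (mod 172)


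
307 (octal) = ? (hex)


307 (base 8) = 199 (decimal)
199 (decimal) = C7 (base 16)


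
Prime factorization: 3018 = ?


3018 / 2 = 1509
1509 / 3 = 503
503 / 503 = 1
3018 = 2 × 3 × 503


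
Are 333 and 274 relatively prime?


Euclidean algorithm:
333 = 1 * 274 + 59
274 = 4 * 59 + 38
59 = 1 * 38 + 21
38 = 1 * 21 + 17
21 = 1 * 17 + 4
17 = 4 * 4 + 1
4 = 4 * 1 + 0
GCD(333, 274) = 1

Yes, coprime (GCD = 1)


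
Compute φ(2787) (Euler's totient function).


2787 = 3 × 929
Prime factors: 3, 929
φ(2787) = 2787 × (1-1/3) × (1-1/929)
= 2787 × 2/3 × 928/929 = 1856

φ(2787) = 1856


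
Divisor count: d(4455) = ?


4455 = 3^4 × 5^1 × 11^1
d(4455) = (4+1) × (1+1) × (1+1) = 20

20 divisors


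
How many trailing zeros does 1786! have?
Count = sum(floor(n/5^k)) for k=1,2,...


floor(1786/5) = 357
floor(1786/25) = 71
floor(1786/125) = 14
floor(1786/625) = 2
Total = 444

444 trailing zeros


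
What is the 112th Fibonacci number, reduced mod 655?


F(k) mod 655 for k=1..112:
1, 1, 2, 3, 5, 8, 13, 21, 34, 55, 89, 144, 233, 377, 610, 332, 287, 619, 251, 215, 466, 26, 492, 518, 355, 218, 573, 136, 54, 190, 244, 434, 23, 457, 480, 282, 107, 389, 496, 230, 71, 301, 372, 18, 390, 408, 143, 551, 39, 590, 629, 564, 538, 447, 330, 122, 452, 574, 371, 290, 6, 296, 302, 598, 245, 188, 433, 621, 399, 365, 109, 474, 583, 402, 330, 77, 407, 484, 236, 65, 301, 366, 12, 378, 390, 113, 503, 616, 464, 425, 234, 4, 238, 242, 480, 67, 547, 614, 506, 465, 316, 126, 442, 568, 355, 268, 623, 236, 204, 440, 644, 429
F(112) mod 655 = 429


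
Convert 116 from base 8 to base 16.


116 (base 8) = 78 (decimal)
78 (decimal) = 4E (base 16)


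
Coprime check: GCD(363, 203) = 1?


Euclidean algorithm:
363 = 1 * 203 + 160
203 = 1 * 160 + 43
160 = 3 * 43 + 31
43 = 1 * 31 + 12
31 = 2 * 12 + 7
12 = 1 * 7 + 5
7 = 1 * 5 + 2
5 = 2 * 2 + 1
2 = 2 * 1 + 0
GCD(363, 203) = 1

Yes, coprime (GCD = 1)


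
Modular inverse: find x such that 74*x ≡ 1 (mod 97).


Use the extended Euclidean algorithm on (97, 74); each row r = 97*s + 74*t:
r=97, s=1, t=0
r=74, s=0, t=1
q=1: r=23, s=1, t=-1   [97*(1) + 74*(-1) = 23]
q=3: r=5, s=-3, t=4   [97*(-3) + 74*(4) = 5]
q=4: r=3, s=13, t=-17   [97*(13) + 74*(-17) = 3]
q=1: r=2, s=-16, t=21   [97*(-16) + 74*(21) = 2]
q=1: r=1, s=29, t=-38   [97*(29) + 74*(-38) = 1]
q=2: r=0, s=-74, t=97   [97*(-74) + 74*(97) = 0]
GCD = 1 with t = -38, so 74*(-38) ≡ 1 (mod 97)
Inverse = -38 mod 97 = 59
Check: 74 * 59 = 4366 ≡ 1 (mod 97)

74^(-1) ≡ 59 (mod 97)


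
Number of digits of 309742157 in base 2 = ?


309742157 in base 2 = 10010011101100100101001001101
Number of digits = 29

29 digits (base 2)


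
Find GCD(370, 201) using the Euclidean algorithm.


370 = 1 * 201 + 169
201 = 1 * 169 + 32
169 = 5 * 32 + 9
32 = 3 * 9 + 5
9 = 1 * 5 + 4
5 = 1 * 4 + 1
4 = 4 * 1 + 0
GCD = 1


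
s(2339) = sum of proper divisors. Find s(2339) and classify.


Proper divisors: 1
Sum = 1 = 1
1 < 2339 → deficient

s(2339) = 1 (deficient)


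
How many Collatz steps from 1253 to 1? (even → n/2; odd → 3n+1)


1253 → 3760 → 1880 → 940 → 470 → 235 → 706 → 353 → 1060 → 530 → 265 → 796 → 398 → 199 → 598 → 299 → 898 → 449 → 1348 → 674 → 337 → 1012 → 506 → 253 → 760 → 380 → 190 → 95 → 286 → 143 → 430 → 215 → 646 → 323 → 970 → 485 → 1456 → 728 → 364 → 182 → 91 → 274 → 137 → 412 → 206 → 103 → 310 → 155 → 466 → 233 → 700 → 350 → 175 → 526 → 263 → 790 → 395 → 1186 → 593 → 1780 → 890 → 445 → 1336 → 668 → 334 → 167 → 502 → 251 → 754 → 377 → 1132 → 566 → 283 → 850 → 425 → 1276 → 638 → 319 → 958 → 479 → 1438 → 719 → 2158 → 1079 → 3238 → 1619 → 4858 → 2429 → 7288 → 3644 → 1822 → 911 → 2734 → 1367 → 4102 → 2051 → 6154 → 3077 → 9232 → 4616 → 2308 → 1154 → 577 → 1732 → 866 → 433 → 1300 → 650 → 325 → 976 → 488 → 244 → 122 → 61 → 184 → 92 → 46 → 23 → 70 → 35 → 106 → 53 → 160 → 80 → 40 → 20 → 10 → 5 → 16 → 8 → 4 → 2 → 1
Total steps = 132

132 steps


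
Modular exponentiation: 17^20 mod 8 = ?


17^1 mod 8 = 1
17^2 mod 8 = 1
17^3 mod 8 = 1
17^4 mod 8 = 1
17^5 mod 8 = 1
17^6 mod 8 = 1
17^7 mod 8 = 1
17^8 mod 8 = 1
17^9 mod 8 = 1
17^10 mod 8 = 1
17^11 mod 8 = 1
17^12 mod 8 = 1
17^13 mod 8 = 1
17^14 mod 8 = 1
17^15 mod 8 = 1
17^16 mod 8 = 1
17^17 mod 8 = 1
17^18 mod 8 = 1
17^19 mod 8 = 1
17^20 mod 8 = 1


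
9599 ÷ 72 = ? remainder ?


9599 = 72 * 133 + 23
Check: 9576 + 23 = 9599

q = 133, r = 23


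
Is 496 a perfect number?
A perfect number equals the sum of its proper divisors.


Proper divisors of 496: 1, 2, 4, 8, 16, 31, 62, 124, 248
Sum = 1 + 2 + 4 + 8 + 16 + 31 + 62 + 124 + 248 = 496

Yes, 496 is perfect (496 = 496)


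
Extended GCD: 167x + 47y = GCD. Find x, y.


Tabular extended Euclidean (each row: r = 167*s + 47*t):
r=167, s=1, t=0
r=47, s=0, t=1
q=3: r=26, s=1, t=-3   [167*(1) + 47*(-3) = 26]
q=1: r=21, s=-1, t=4   [167*(-1) + 47*(4) = 21]
q=1: r=5, s=2, t=-7   [167*(2) + 47*(-7) = 5]
q=4: r=1, s=-9, t=32   [167*(-9) + 47*(32) = 1]
q=5: r=0, s=47, t=-167   [167*(47) + 47*(-167) = 0]
GCD = 1; from the row with r=1: x=-9, y=32
Check: 167*(-9) + 47*(32) = -1503 + 1504 = 1

GCD = 1, x = -9, y = 32


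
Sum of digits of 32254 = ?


3 + 2 + 2 + 5 + 4 = 16


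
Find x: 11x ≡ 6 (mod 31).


GCD(11, 31) = 1, unique solution
a^(-1) mod 31 = 17
x = 17 * 6 mod 31 = 9

x ≡ 9 (mod 31)


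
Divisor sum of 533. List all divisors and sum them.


Divisors of 533: 1, 13, 41, 533
Sum = 1 + 13 + 41 + 533 = 588

σ(533) = 588


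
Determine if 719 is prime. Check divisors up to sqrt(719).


Check divisors up to sqrt(719) = 26.8142
No divisors found.
719 is prime.

Yes, 719 is prime


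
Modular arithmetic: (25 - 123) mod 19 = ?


25 - 123 = -98
-98 mod 19 = 16


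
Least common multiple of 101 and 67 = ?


GCD(101, 67) = 1
LCM = 101*67/1 = 6767/1 = 6767

LCM = 6767


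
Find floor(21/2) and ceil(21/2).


21/2 = 10.5000
floor = 10
ceil = 11

floor = 10, ceil = 11


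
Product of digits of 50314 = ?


5 × 0 × 3 × 1 × 4 = 0


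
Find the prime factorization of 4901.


4901 / 13 = 377
377 / 13 = 29
29 / 29 = 1
4901 = 13^2 × 29


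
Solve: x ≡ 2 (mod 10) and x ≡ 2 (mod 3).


M = 10*3 = 30
M1 = M/10 = 3, M2 = M/3 = 10
M1^(-1) mod 10 = 7, M2^(-1) mod 3 = 1
x = 2*3*7 + 2*10*1 = 62
62 mod 30 = 2
Check: 2 mod 10 = 2 ✓, 2 mod 3 = 2 ✓

x ≡ 2 (mod 30)


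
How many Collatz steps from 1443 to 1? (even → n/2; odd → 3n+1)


1443 → 4330 → 2165 → 6496 → 3248 → 1624 → 812 → 406 → 203 → 610 → 305 → 916 → 458 → 229 → 688 → 344 → 172 → 86 → 43 → 130 → 65 → 196 → 98 → 49 → 148 → 74 → 37 → 112 → 56 → 28 → 14 → 7 → 22 → 11 → 34 → 17 → 52 → 26 → 13 → 40 → 20 → 10 → 5 → 16 → 8 → 4 → 2 → 1
Total steps = 47

47 steps


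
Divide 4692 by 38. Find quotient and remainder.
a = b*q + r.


4692 = 38 * 123 + 18
Check: 4674 + 18 = 4692

q = 123, r = 18


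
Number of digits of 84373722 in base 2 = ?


84373722 in base 2 = 101000001110111000011011010
Number of digits = 27

27 digits (base 2)


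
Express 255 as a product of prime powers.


255 / 3 = 85
85 / 5 = 17
17 / 17 = 1
255 = 3 × 5 × 17


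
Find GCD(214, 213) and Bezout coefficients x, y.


Tabular extended Euclidean (each row: r = 214*s + 213*t):
r=214, s=1, t=0
r=213, s=0, t=1
q=1: r=1, s=1, t=-1   [214*(1) + 213*(-1) = 1]
q=213: r=0, s=-213, t=214   [214*(-213) + 213*(214) = 0]
GCD = 1; from the row with r=1: x=1, y=-1
Check: 214*(1) + 213*(-1) = 214 - 213 = 1

GCD = 1, x = 1, y = -1


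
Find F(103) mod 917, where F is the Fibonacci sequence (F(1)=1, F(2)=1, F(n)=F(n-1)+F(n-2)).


F(k) mod 917 for k=1..103:
1, 1, 2, 3, 5, 8, 13, 21, 34, 55, 89, 144, 233, 377, 610, 70, 680, 750, 513, 346, 859, 288, 230, 518, 748, 349, 180, 529, 709, 321, 113, 434, 547, 64, 611, 675, 369, 127, 496, 623, 202, 825, 110, 18, 128, 146, 274, 420, 694, 197, 891, 171, 145, 316, 461, 777, 321, 181, 502, 683, 268, 34, 302, 336, 638, 57, 695, 752, 530, 365, 895, 343, 321, 664, 68, 732, 800, 615, 498, 196, 694, 890, 667, 640, 390, 113, 503, 616, 202, 818, 103, 4, 107, 111, 218, 329, 547, 876, 506, 465, 54, 519, 573
F(103) mod 917 = 573


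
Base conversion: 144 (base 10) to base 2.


144 (base 10) = 144 (decimal)
144 (decimal) = 10010000 (base 2)


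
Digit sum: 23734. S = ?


2 + 3 + 7 + 3 + 4 = 19


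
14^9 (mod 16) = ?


14^1 mod 16 = 14
14^2 mod 16 = 4
14^3 mod 16 = 8
14^4 mod 16 = 0
14^5 mod 16 = 0
14^6 mod 16 = 0
14^7 mod 16 = 0
14^8 mod 16 = 0
14^9 mod 16 = 0


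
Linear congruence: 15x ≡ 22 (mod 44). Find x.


GCD(15, 44) = 1, unique solution
a^(-1) mod 44 = 3
x = 3 * 22 mod 44 = 22

x ≡ 22 (mod 44)


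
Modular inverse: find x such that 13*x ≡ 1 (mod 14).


Use the extended Euclidean algorithm on (14, 13); each row r = 14*s + 13*t:
r=14, s=1, t=0
r=13, s=0, t=1
q=1: r=1, s=1, t=-1   [14*(1) + 13*(-1) = 1]
q=13: r=0, s=-13, t=14   [14*(-13) + 13*(14) = 0]
GCD = 1 with t = -1, so 13*(-1) ≡ 1 (mod 14)
Inverse = -1 mod 14 = 13
Check: 13 * 13 = 169 ≡ 1 (mod 14)

13^(-1) ≡ 13 (mod 14)


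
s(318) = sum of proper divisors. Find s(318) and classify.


Proper divisors: 1, 2, 3, 6, 53, 106, 159
Sum = 1 + 2 + 3 + 6 + 53 + 106 + 159 = 330
330 > 318 → abundant

s(318) = 330 (abundant)


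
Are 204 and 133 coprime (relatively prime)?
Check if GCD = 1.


Euclidean algorithm:
204 = 1 * 133 + 71
133 = 1 * 71 + 62
71 = 1 * 62 + 9
62 = 6 * 9 + 8
9 = 1 * 8 + 1
8 = 8 * 1 + 0
GCD(204, 133) = 1

Yes, coprime (GCD = 1)


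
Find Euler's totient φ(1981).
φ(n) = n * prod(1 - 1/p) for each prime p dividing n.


1981 = 7 × 283
Prime factors: 7, 283
φ(1981) = 1981 × (1-1/7) × (1-1/283)
= 1981 × 6/7 × 282/283 = 1692

φ(1981) = 1692


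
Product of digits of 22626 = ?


2 × 2 × 6 × 2 × 6 = 288


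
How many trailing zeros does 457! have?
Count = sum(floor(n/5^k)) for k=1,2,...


floor(457/5) = 91
floor(457/25) = 18
floor(457/125) = 3
Total = 112

112 trailing zeros


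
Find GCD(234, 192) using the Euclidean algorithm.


234 = 1 * 192 + 42
192 = 4 * 42 + 24
42 = 1 * 24 + 18
24 = 1 * 18 + 6
18 = 3 * 6 + 0
GCD = 6


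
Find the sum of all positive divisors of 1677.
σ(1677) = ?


Divisors of 1677: 1, 3, 13, 39, 43, 129, 559, 1677
Sum = 1 + 3 + 13 + 39 + 43 + 129 + 559 + 1677 = 2464

σ(1677) = 2464


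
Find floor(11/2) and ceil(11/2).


11/2 = 5.5000
floor = 5
ceil = 6

floor = 5, ceil = 6


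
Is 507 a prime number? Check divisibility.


507 / 3 = 169 (exact division)
507 is NOT prime.

No, 507 is not prime


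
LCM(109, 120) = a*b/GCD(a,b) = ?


GCD(109, 120) = 1
LCM = 109*120/1 = 13080/1 = 13080

LCM = 13080


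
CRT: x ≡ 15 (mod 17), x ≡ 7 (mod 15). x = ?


M = 17*15 = 255
M1 = M/17 = 15, M2 = M/15 = 17
M1^(-1) mod 17 = 8, M2^(-1) mod 15 = 8
x = 15*15*8 + 7*17*8 = 2752
2752 mod 255 = 202
Check: 202 mod 17 = 15 ✓, 202 mod 15 = 7 ✓

x ≡ 202 (mod 255)


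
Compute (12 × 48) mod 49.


12 × 48 = 576
576 mod 49 = 37


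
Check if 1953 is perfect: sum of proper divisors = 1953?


Proper divisors of 1953: 1, 3, 7, 9, 21, 31, 63, 93, 217, 279, 651
Sum = 1 + 3 + 7 + 9 + 21 + 31 + 63 + 93 + 217 + 279 + 651 = 1375

No, 1953 is not perfect (1375 ≠ 1953)


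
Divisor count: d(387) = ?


387 = 3^2 × 43^1
d(387) = (2+1) × (1+1) = 6

6 divisors


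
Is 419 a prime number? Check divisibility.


Check divisors up to sqrt(419) = 20.4695
No divisors found.
419 is prime.

Yes, 419 is prime


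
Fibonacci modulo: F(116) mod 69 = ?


F(k) mod 69 for k=1..116:
1, 1, 2, 3, 5, 8, 13, 21, 34, 55, 20, 6, 26, 32, 58, 21, 10, 31, 41, 3, 44, 47, 22, 0, 22, 22, 44, 66, 41, 38, 10, 48, 58, 37, 26, 63, 20, 14, 34, 48, 13, 61, 5, 66, 2, 68, 1, 0, 1, 1, 2, 3, 5, 8, 13, 21, 34, 55, 20, 6, 26, 32, 58, 21, 10, 31, 41, 3, 44, 47, 22, 0, 22, 22, 44, 66, 41, 38, 10, 48, 58, 37, 26, 63, 20, 14, 34, 48, 13, 61, 5, 66, 2, 68, 1, 0, 1, 1, 2, 3, 5, 8, 13, 21, 34, 55, 20, 6, 26, 32, 58, 21, 10, 31, 41, 3
F(116) mod 69 = 3


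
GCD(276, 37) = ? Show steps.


276 = 7 * 37 + 17
37 = 2 * 17 + 3
17 = 5 * 3 + 2
3 = 1 * 2 + 1
2 = 2 * 1 + 0
GCD = 1


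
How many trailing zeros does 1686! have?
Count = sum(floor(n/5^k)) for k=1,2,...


floor(1686/5) = 337
floor(1686/25) = 67
floor(1686/125) = 13
floor(1686/625) = 2
Total = 419

419 trailing zeros


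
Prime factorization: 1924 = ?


1924 / 2 = 962
962 / 2 = 481
481 / 13 = 37
37 / 37 = 1
1924 = 2^2 × 13 × 37


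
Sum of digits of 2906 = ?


2 + 9 + 0 + 6 = 17


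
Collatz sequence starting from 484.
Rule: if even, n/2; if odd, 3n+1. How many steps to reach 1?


484 → 242 → 121 → 364 → 182 → 91 → 274 → 137 → 412 → 206 → 103 → 310 → 155 → 466 → 233 → 700 → 350 → 175 → 526 → 263 → 790 → 395 → 1186 → 593 → 1780 → 890 → 445 → 1336 → 668 → 334 → 167 → 502 → 251 → 754 → 377 → 1132 → 566 → 283 → 850 → 425 → 1276 → 638 → 319 → 958 → 479 → 1438 → 719 → 2158 → 1079 → 3238 → 1619 → 4858 → 2429 → 7288 → 3644 → 1822 → 911 → 2734 → 1367 → 4102 → 2051 → 6154 → 3077 → 9232 → 4616 → 2308 → 1154 → 577 → 1732 → 866 → 433 → 1300 → 650 → 325 → 976 → 488 → 244 → 122 → 61 → 184 → 92 → 46 → 23 → 70 → 35 → 106 → 53 → 160 → 80 → 40 → 20 → 10 → 5 → 16 → 8 → 4 → 2 → 1
Total steps = 97

97 steps


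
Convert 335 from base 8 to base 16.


335 (base 8) = 221 (decimal)
221 (decimal) = DD (base 16)


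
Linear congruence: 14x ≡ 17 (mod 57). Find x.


GCD(14, 57) = 1, unique solution
a^(-1) mod 57 = 53
x = 53 * 17 mod 57 = 46

x ≡ 46 (mod 57)


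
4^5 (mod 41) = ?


4^1 mod 41 = 4
4^2 mod 41 = 16
4^3 mod 41 = 23
4^4 mod 41 = 10
4^5 mod 41 = 40


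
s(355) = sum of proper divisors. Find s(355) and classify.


Proper divisors: 1, 5, 71
Sum = 1 + 5 + 71 = 77
77 < 355 → deficient

s(355) = 77 (deficient)


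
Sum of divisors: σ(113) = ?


Divisors of 113: 1, 113
Sum = 1 + 113 = 114

σ(113) = 114


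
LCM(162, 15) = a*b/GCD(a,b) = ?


GCD(162, 15) = 3
LCM = 162*15/3 = 2430/3 = 810

LCM = 810


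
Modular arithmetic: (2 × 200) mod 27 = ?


2 × 200 = 400
400 mod 27 = 22


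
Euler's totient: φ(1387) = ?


1387 = 19 × 73
Prime factors: 19, 73
φ(1387) = 1387 × (1-1/19) × (1-1/73)
= 1387 × 18/19 × 72/73 = 1296

φ(1387) = 1296


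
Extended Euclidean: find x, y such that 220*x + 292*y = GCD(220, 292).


Tabular extended Euclidean (each row: r = 220*s + 292*t):
r=220, s=1, t=0
r=292, s=0, t=1
q=0: r=220, s=1, t=0   [220*(1) + 292*(0) = 220]
q=1: r=72, s=-1, t=1   [220*(-1) + 292*(1) = 72]
q=3: r=4, s=4, t=-3   [220*(4) + 292*(-3) = 4]
q=18: r=0, s=-73, t=55   [220*(-73) + 292*(55) = 0]
GCD = 4; from the row with r=4: x=4, y=-3
Check: 220*(4) + 292*(-3) = 880 - 876 = 4

GCD = 4, x = 4, y = -3


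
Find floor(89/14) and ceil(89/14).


89/14 = 6.3571
floor = 6
ceil = 7

floor = 6, ceil = 7


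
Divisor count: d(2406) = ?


2406 = 2^1 × 3^1 × 401^1
d(2406) = (1+1) × (1+1) × (1+1) = 8

8 divisors


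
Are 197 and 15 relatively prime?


Euclidean algorithm:
197 = 13 * 15 + 2
15 = 7 * 2 + 1
2 = 2 * 1 + 0
GCD(197, 15) = 1

Yes, coprime (GCD = 1)


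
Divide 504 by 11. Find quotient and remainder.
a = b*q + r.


504 = 11 * 45 + 9
Check: 495 + 9 = 504

q = 45, r = 9


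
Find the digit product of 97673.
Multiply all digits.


9 × 7 × 6 × 7 × 3 = 7938


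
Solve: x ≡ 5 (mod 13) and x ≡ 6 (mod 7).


M = 13*7 = 91
M1 = M/13 = 7, M2 = M/7 = 13
M1^(-1) mod 13 = 2, M2^(-1) mod 7 = 6
x = 5*7*2 + 6*13*6 = 538
538 mod 91 = 83
Check: 83 mod 13 = 5 ✓, 83 mod 7 = 6 ✓

x ≡ 83 (mod 91)


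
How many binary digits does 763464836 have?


763464836 in base 2 = 101101100000011000110010000100
Number of digits = 30

30 digits (base 2)


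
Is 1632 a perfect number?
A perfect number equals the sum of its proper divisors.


Proper divisors of 1632: 1, 2, 3, 4, 6, 8, 12, 16, 17, 24, 32, 34, 48, 51, 68, 96, 102, 136, 204, 272, 408, 544, 816
Sum = 1 + 2 + 3 + 4 + 6 + 8 + 12 + 16 + 17 + 24 + 32 + 34 + 48 + 51 + 68 + 96 + 102 + 136 + 204 + 272 + 408 + 544 + 816 = 2904

No, 1632 is not perfect (2904 ≠ 1632)


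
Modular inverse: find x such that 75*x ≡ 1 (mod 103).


Use the extended Euclidean algorithm on (103, 75); each row r = 103*s + 75*t:
r=103, s=1, t=0
r=75, s=0, t=1
q=1: r=28, s=1, t=-1   [103*(1) + 75*(-1) = 28]
q=2: r=19, s=-2, t=3   [103*(-2) + 75*(3) = 19]
q=1: r=9, s=3, t=-4   [103*(3) + 75*(-4) = 9]
q=2: r=1, s=-8, t=11   [103*(-8) + 75*(11) = 1]
q=9: r=0, s=75, t=-103   [103*(75) + 75*(-103) = 0]
GCD = 1 with t = 11, so 75*(11) ≡ 1 (mod 103)
Inverse = 11 mod 103 = 11
Check: 75 * 11 = 825 ≡ 1 (mod 103)

75^(-1) ≡ 11 (mod 103)


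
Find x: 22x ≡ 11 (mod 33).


GCD(22, 33) = 11 divides 11
Divide: 2x ≡ 1 (mod 3)
x ≡ 2 (mod 3)


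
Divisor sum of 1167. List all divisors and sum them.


Divisors of 1167: 1, 3, 389, 1167
Sum = 1 + 3 + 389 + 1167 = 1560

σ(1167) = 1560


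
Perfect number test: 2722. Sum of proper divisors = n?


Proper divisors of 2722: 1, 2, 1361
Sum = 1 + 2 + 1361 = 1364

No, 2722 is not perfect (1364 ≠ 2722)


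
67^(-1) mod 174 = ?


Use the extended Euclidean algorithm on (174, 67); each row r = 174*s + 67*t:
r=174, s=1, t=0
r=67, s=0, t=1
q=2: r=40, s=1, t=-2   [174*(1) + 67*(-2) = 40]
q=1: r=27, s=-1, t=3   [174*(-1) + 67*(3) = 27]
q=1: r=13, s=2, t=-5   [174*(2) + 67*(-5) = 13]
q=2: r=1, s=-5, t=13   [174*(-5) + 67*(13) = 1]
q=13: r=0, s=67, t=-174   [174*(67) + 67*(-174) = 0]
GCD = 1 with t = 13, so 67*(13) ≡ 1 (mod 174)
Inverse = 13 mod 174 = 13
Check: 67 * 13 = 871 ≡ 1 (mod 174)

67^(-1) ≡ 13 (mod 174)


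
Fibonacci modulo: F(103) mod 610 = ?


F(k) mod 610 for k=1..103:
1, 1, 2, 3, 5, 8, 13, 21, 34, 55, 89, 144, 233, 377, 0, 377, 377, 144, 521, 55, 576, 21, 597, 8, 605, 3, 608, 1, 609, 0, 609, 609, 608, 607, 605, 602, 597, 589, 576, 555, 521, 466, 377, 233, 0, 233, 233, 466, 89, 555, 34, 589, 13, 602, 5, 607, 2, 609, 1, 0, 1, 1, 2, 3, 5, 8, 13, 21, 34, 55, 89, 144, 233, 377, 0, 377, 377, 144, 521, 55, 576, 21, 597, 8, 605, 3, 608, 1, 609, 0, 609, 609, 608, 607, 605, 602, 597, 589, 576, 555, 521, 466, 377
F(103) mod 610 = 377


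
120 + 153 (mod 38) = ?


120 + 153 = 273
273 mod 38 = 7


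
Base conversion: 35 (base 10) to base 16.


35 (base 10) = 35 (decimal)
35 (decimal) = 23 (base 16)


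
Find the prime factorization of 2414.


2414 / 2 = 1207
1207 / 17 = 71
71 / 71 = 1
2414 = 2 × 17 × 71


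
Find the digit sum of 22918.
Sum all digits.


2 + 2 + 9 + 1 + 8 = 22


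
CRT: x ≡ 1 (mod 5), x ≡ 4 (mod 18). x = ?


M = 5*18 = 90
M1 = M/5 = 18, M2 = M/18 = 5
M1^(-1) mod 5 = 2, M2^(-1) mod 18 = 11
x = 1*18*2 + 4*5*11 = 256
256 mod 90 = 76
Check: 76 mod 5 = 1 ✓, 76 mod 18 = 4 ✓

x ≡ 76 (mod 90)


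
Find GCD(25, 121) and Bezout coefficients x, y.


Tabular extended Euclidean (each row: r = 25*s + 121*t):
r=25, s=1, t=0
r=121, s=0, t=1
q=0: r=25, s=1, t=0   [25*(1) + 121*(0) = 25]
q=4: r=21, s=-4, t=1   [25*(-4) + 121*(1) = 21]
q=1: r=4, s=5, t=-1   [25*(5) + 121*(-1) = 4]
q=5: r=1, s=-29, t=6   [25*(-29) + 121*(6) = 1]
q=4: r=0, s=121, t=-25   [25*(121) + 121*(-25) = 0]
GCD = 1; from the row with r=1: x=-29, y=6
Check: 25*(-29) + 121*(6) = -725 + 726 = 1

GCD = 1, x = -29, y = 6


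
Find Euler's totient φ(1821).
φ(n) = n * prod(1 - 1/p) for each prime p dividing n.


1821 = 3 × 607
Prime factors: 3, 607
φ(1821) = 1821 × (1-1/3) × (1-1/607)
= 1821 × 2/3 × 606/607 = 1212

φ(1821) = 1212


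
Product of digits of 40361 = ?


4 × 0 × 3 × 6 × 1 = 0


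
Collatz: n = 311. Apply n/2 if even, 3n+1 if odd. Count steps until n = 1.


311 → 934 → 467 → 1402 → 701 → 2104 → 1052 → 526 → 263 → 790 → 395 → 1186 → 593 → 1780 → 890 → 445 → 1336 → 668 → 334 → 167 → 502 → 251 → 754 → 377 → 1132 → 566 → 283 → 850 → 425 → 1276 → 638 → 319 → 958 → 479 → 1438 → 719 → 2158 → 1079 → 3238 → 1619 → 4858 → 2429 → 7288 → 3644 → 1822 → 911 → 2734 → 1367 → 4102 → 2051 → 6154 → 3077 → 9232 → 4616 → 2308 → 1154 → 577 → 1732 → 866 → 433 → 1300 → 650 → 325 → 976 → 488 → 244 → 122 → 61 → 184 → 92 → 46 → 23 → 70 → 35 → 106 → 53 → 160 → 80 → 40 → 20 → 10 → 5 → 16 → 8 → 4 → 2 → 1
Total steps = 86

86 steps


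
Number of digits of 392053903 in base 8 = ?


392053903 in base 8 = 2727442217
Number of digits = 10

10 digits (base 8)


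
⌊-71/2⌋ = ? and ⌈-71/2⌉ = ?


-71/2 = -35.5000
floor = -36
ceil = -35

floor = -36, ceil = -35


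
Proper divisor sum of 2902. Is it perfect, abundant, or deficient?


Proper divisors: 1, 2, 1451
Sum = 1 + 2 + 1451 = 1454
1454 < 2902 → deficient

s(2902) = 1454 (deficient)


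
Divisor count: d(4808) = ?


4808 = 2^3 × 601^1
d(4808) = (3+1) × (1+1) = 8

8 divisors


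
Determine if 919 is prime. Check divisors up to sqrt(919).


Check divisors up to sqrt(919) = 30.3150
No divisors found.
919 is prime.

Yes, 919 is prime


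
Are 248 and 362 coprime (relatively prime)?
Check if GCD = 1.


Euclidean algorithm:
362 = 1 * 248 + 114
248 = 2 * 114 + 20
114 = 5 * 20 + 14
20 = 1 * 14 + 6
14 = 2 * 6 + 2
6 = 3 * 2 + 0
GCD(248, 362) = 2

No, not coprime (GCD = 2)


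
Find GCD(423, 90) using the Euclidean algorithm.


423 = 4 * 90 + 63
90 = 1 * 63 + 27
63 = 2 * 27 + 9
27 = 3 * 9 + 0
GCD = 9


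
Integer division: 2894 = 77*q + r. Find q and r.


2894 = 77 * 37 + 45
Check: 2849 + 45 = 2894

q = 37, r = 45


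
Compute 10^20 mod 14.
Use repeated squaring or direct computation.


10^1 mod 14 = 10
10^2 mod 14 = 2
10^3 mod 14 = 6
10^4 mod 14 = 4
10^5 mod 14 = 12
10^6 mod 14 = 8
10^7 mod 14 = 10
10^8 mod 14 = 2
10^9 mod 14 = 6
10^10 mod 14 = 4
10^11 mod 14 = 12
10^12 mod 14 = 8
10^13 mod 14 = 10
10^14 mod 14 = 2
10^15 mod 14 = 6
10^16 mod 14 = 4
10^17 mod 14 = 12
10^18 mod 14 = 8
10^19 mod 14 = 10
10^20 mod 14 = 2


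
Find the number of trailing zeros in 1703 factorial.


floor(1703/5) = 340
floor(1703/25) = 68
floor(1703/125) = 13
floor(1703/625) = 2
Total = 423

423 trailing zeros


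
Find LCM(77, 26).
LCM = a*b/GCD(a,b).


GCD(77, 26) = 1
LCM = 77*26/1 = 2002/1 = 2002

LCM = 2002


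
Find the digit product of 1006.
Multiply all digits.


1 × 0 × 0 × 6 = 0


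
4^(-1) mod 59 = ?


Use the extended Euclidean algorithm on (59, 4); each row r = 59*s + 4*t:
r=59, s=1, t=0
r=4, s=0, t=1
q=14: r=3, s=1, t=-14   [59*(1) + 4*(-14) = 3]
q=1: r=1, s=-1, t=15   [59*(-1) + 4*(15) = 1]
q=3: r=0, s=4, t=-59   [59*(4) + 4*(-59) = 0]
GCD = 1 with t = 15, so 4*(15) ≡ 1 (mod 59)
Inverse = 15 mod 59 = 15
Check: 4 * 15 = 60 ≡ 1 (mod 59)

4^(-1) ≡ 15 (mod 59)


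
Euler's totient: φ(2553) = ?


2553 = 3 × 23 × 37
Prime factors: 3, 23, 37
φ(2553) = 2553 × (1-1/3) × (1-1/23) × (1-1/37)
= 2553 × 2/3 × 22/23 × 36/37 = 1584

φ(2553) = 1584


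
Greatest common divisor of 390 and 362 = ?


390 = 1 * 362 + 28
362 = 12 * 28 + 26
28 = 1 * 26 + 2
26 = 13 * 2 + 0
GCD = 2


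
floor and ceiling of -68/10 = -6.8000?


-68/10 = -6.8000
floor = -7
ceil = -6

floor = -7, ceil = -6


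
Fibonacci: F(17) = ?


Sequence: 1, 1, 2, 3, 5, 8, 13, 21, 34, 55, 89, 144, 233, 377, 610, 987, 1597
F(17) = 1597


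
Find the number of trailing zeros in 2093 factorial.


floor(2093/5) = 418
floor(2093/25) = 83
floor(2093/125) = 16
floor(2093/625) = 3
Total = 520

520 trailing zeros


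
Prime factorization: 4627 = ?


4627 / 7 = 661
661 / 661 = 1
4627 = 7 × 661


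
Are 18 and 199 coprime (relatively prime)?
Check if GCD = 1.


Euclidean algorithm:
199 = 11 * 18 + 1
18 = 18 * 1 + 0
GCD(18, 199) = 1

Yes, coprime (GCD = 1)


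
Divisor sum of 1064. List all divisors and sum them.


Divisors of 1064: 1, 2, 4, 7, 8, 14, 19, 28, 38, 56, 76, 133, 152, 266, 532, 1064
Sum = 1 + 2 + 4 + 7 + 8 + 14 + 19 + 28 + 38 + 56 + 76 + 133 + 152 + 266 + 532 + 1064 = 2400

σ(1064) = 2400


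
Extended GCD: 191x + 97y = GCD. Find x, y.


Tabular extended Euclidean (each row: r = 191*s + 97*t):
r=191, s=1, t=0
r=97, s=0, t=1
q=1: r=94, s=1, t=-1   [191*(1) + 97*(-1) = 94]
q=1: r=3, s=-1, t=2   [191*(-1) + 97*(2) = 3]
q=31: r=1, s=32, t=-63   [191*(32) + 97*(-63) = 1]
q=3: r=0, s=-97, t=191   [191*(-97) + 97*(191) = 0]
GCD = 1; from the row with r=1: x=32, y=-63
Check: 191*(32) + 97*(-63) = 6112 - 6111 = 1

GCD = 1, x = 32, y = -63


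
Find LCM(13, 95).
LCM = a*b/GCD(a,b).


GCD(13, 95) = 1
LCM = 13*95/1 = 1235/1 = 1235

LCM = 1235


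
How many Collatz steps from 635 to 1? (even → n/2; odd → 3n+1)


635 → 1906 → 953 → 2860 → 1430 → 715 → 2146 → 1073 → 3220 → 1610 → 805 → 2416 → 1208 → 604 → 302 → 151 → 454 → 227 → 682 → 341 → 1024 → 512 → 256 → 128 → 64 → 32 → 16 → 8 → 4 → 2 → 1
Total steps = 30

30 steps


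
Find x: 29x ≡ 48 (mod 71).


GCD(29, 71) = 1, unique solution
a^(-1) mod 71 = 49
x = 49 * 48 mod 71 = 9

x ≡ 9 (mod 71)


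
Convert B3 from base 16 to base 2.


B3 (base 16) = 179 (decimal)
179 (decimal) = 10110011 (base 2)


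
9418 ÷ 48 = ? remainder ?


9418 = 48 * 196 + 10
Check: 9408 + 10 = 9418

q = 196, r = 10


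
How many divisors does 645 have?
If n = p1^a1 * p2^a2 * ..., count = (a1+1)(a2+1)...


645 = 3^1 × 5^1 × 43^1
d(645) = (1+1) × (1+1) × (1+1) = 8

8 divisors


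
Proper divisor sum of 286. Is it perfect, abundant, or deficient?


Proper divisors: 1, 2, 11, 13, 22, 26, 143
Sum = 1 + 2 + 11 + 13 + 22 + 26 + 143 = 218
218 < 286 → deficient

s(286) = 218 (deficient)


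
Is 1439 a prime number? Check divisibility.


Check divisors up to sqrt(1439) = 37.9342
No divisors found.
1439 is prime.

Yes, 1439 is prime


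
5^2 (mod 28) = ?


5^1 mod 28 = 5
5^2 mod 28 = 25


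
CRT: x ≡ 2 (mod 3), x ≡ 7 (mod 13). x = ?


M = 3*13 = 39
M1 = M/3 = 13, M2 = M/13 = 3
M1^(-1) mod 3 = 1, M2^(-1) mod 13 = 9
x = 2*13*1 + 7*3*9 = 215
215 mod 39 = 20
Check: 20 mod 3 = 2 ✓, 20 mod 13 = 7 ✓

x ≡ 20 (mod 39)


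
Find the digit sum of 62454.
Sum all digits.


6 + 2 + 4 + 5 + 4 = 21


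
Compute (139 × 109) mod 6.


139 × 109 = 15151
15151 mod 6 = 1


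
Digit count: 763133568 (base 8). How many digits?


763133568 in base 8 = 5537077200
Number of digits = 10

10 digits (base 8)


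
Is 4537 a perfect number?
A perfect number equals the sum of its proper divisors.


Proper divisors of 4537: 1, 13, 349
Sum = 1 + 13 + 349 = 363

No, 4537 is not perfect (363 ≠ 4537)


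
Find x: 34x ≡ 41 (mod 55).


GCD(34, 55) = 1, unique solution
a^(-1) mod 55 = 34
x = 34 * 41 mod 55 = 19

x ≡ 19 (mod 55)


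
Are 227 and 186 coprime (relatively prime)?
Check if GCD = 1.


Euclidean algorithm:
227 = 1 * 186 + 41
186 = 4 * 41 + 22
41 = 1 * 22 + 19
22 = 1 * 19 + 3
19 = 6 * 3 + 1
3 = 3 * 1 + 0
GCD(227, 186) = 1

Yes, coprime (GCD = 1)


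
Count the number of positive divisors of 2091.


2091 = 3^1 × 17^1 × 41^1
d(2091) = (1+1) × (1+1) × (1+1) = 8

8 divisors


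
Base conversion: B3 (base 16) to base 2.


B3 (base 16) = 179 (decimal)
179 (decimal) = 10110011 (base 2)


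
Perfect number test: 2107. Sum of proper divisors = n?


Proper divisors of 2107: 1, 7, 43, 49, 301
Sum = 1 + 7 + 43 + 49 + 301 = 401

No, 2107 is not perfect (401 ≠ 2107)


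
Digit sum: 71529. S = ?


7 + 1 + 5 + 2 + 9 = 24


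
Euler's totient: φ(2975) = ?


2975 = 5^2 × 7 × 17
Prime factors: 5, 7, 17
φ(2975) = 2975 × (1-1/5) × (1-1/7) × (1-1/17)
= 2975 × 4/5 × 6/7 × 16/17 = 1920

φ(2975) = 1920


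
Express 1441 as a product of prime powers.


1441 / 11 = 131
131 / 131 = 1
1441 = 11 × 131


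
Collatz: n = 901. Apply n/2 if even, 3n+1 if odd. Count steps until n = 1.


901 → 2704 → 1352 → 676 → 338 → 169 → 508 → 254 → 127 → 382 → 191 → 574 → 287 → 862 → 431 → 1294 → 647 → 1942 → 971 → 2914 → 1457 → 4372 → 2186 → 1093 → 3280 → 1640 → 820 → 410 → 205 → 616 → 308 → 154 → 77 → 232 → 116 → 58 → 29 → 88 → 44 → 22 → 11 → 34 → 17 → 52 → 26 → 13 → 40 → 20 → 10 → 5 → 16 → 8 → 4 → 2 → 1
Total steps = 54

54 steps
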